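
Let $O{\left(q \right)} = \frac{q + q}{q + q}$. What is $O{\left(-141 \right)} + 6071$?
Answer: $6072$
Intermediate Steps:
$O{\left(q \right)} = 1$ ($O{\left(q \right)} = \frac{2 q}{2 q} = 2 q \frac{1}{2 q} = 1$)
$O{\left(-141 \right)} + 6071 = 1 + 6071 = 6072$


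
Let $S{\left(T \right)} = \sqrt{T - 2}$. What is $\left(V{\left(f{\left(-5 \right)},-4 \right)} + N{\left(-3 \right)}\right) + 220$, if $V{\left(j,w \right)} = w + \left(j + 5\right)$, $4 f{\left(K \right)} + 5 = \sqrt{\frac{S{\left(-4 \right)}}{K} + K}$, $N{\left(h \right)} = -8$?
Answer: $\frac{847}{4} + \frac{\sqrt{-125 - 5 i \sqrt{6}}}{20} \approx 211.78 - 0.55969 i$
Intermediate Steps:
$S{\left(T \right)} = \sqrt{-2 + T}$
$f{\left(K \right)} = - \frac{5}{4} + \frac{\sqrt{K + \frac{i \sqrt{6}}{K}}}{4}$ ($f{\left(K \right)} = - \frac{5}{4} + \frac{\sqrt{\frac{\sqrt{-2 - 4}}{K} + K}}{4} = - \frac{5}{4} + \frac{\sqrt{\frac{\sqrt{-6}}{K} + K}}{4} = - \frac{5}{4} + \frac{\sqrt{\frac{i \sqrt{6}}{K} + K}}{4} = - \frac{5}{4} + \frac{\sqrt{K + \frac{i \sqrt{6}}{K}}}{4}$)
$V{\left(j,w \right)} = 5 + j + w$ ($V{\left(j,w \right)} = w + \left(5 + j\right) = 5 + j + w$)
$\left(V{\left(f{\left(-5 \right)},-4 \right)} + N{\left(-3 \right)}\right) + 220 = \left(\left(5 - \left(\frac{5}{4} - \frac{\sqrt{\frac{\left(-5\right)^{2} + i \sqrt{6}}{-5}}}{4}\right) - 4\right) - 8\right) + 220 = \left(\left(5 - \left(\frac{5}{4} - \frac{\sqrt{- \frac{25 + i \sqrt{6}}{5}}}{4}\right) - 4\right) - 8\right) + 220 = \left(\left(5 - \left(\frac{5}{4} - \frac{\sqrt{-5 - \frac{i \sqrt{6}}{5}}}{4}\right) - 4\right) - 8\right) + 220 = \left(\left(- \frac{1}{4} + \frac{\sqrt{-5 - \frac{i \sqrt{6}}{5}}}{4}\right) - 8\right) + 220 = \left(- \frac{33}{4} + \frac{\sqrt{-5 - \frac{i \sqrt{6}}{5}}}{4}\right) + 220 = \frac{847}{4} + \frac{\sqrt{-5 - \frac{i \sqrt{6}}{5}}}{4}$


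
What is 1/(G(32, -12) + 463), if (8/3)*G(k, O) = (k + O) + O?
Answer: 1/466 ≈ 0.0021459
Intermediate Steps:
G(k, O) = 3*O/4 + 3*k/8 (G(k, O) = 3*((k + O) + O)/8 = 3*((O + k) + O)/8 = 3*(k + 2*O)/8 = 3*O/4 + 3*k/8)
1/(G(32, -12) + 463) = 1/(((3/4)*(-12) + (3/8)*32) + 463) = 1/((-9 + 12) + 463) = 1/(3 + 463) = 1/466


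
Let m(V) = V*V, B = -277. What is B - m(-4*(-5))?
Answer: -677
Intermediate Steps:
m(V) = V²
B - m(-4*(-5)) = -277 - (-4*(-5))² = -277 - 1*20² = -277 - 1*400 = -277 - 400 = -677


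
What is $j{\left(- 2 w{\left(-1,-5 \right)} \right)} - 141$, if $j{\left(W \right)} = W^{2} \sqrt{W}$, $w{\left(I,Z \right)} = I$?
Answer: $-141 + 4 \sqrt{2} \approx -135.34$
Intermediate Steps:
$j{\left(W \right)} = W^{\frac{5}{2}}$
$j{\left(- 2 w{\left(-1,-5 \right)} \right)} - 141 = \left(\left(-2\right) \left(-1\right)\right)^{\frac{5}{2}} - 141 = 2^{\frac{5}{2}} - 141 = 4 \sqrt{2} - 141 = -141 + 4 \sqrt{2}$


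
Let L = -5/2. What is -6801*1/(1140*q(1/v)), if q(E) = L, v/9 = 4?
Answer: 2267/950 ≈ 2.3863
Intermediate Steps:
v = 36 (v = 9*4 = 36)
L = -5/2 (L = -5*½ = -5/2 ≈ -2.5000)
q(E) = -5/2
-6801*1/(1140*q(1/v)) = -6801/((38*30)*(-5/2)) = -6801/(1140*(-5/2)) = -6801/(-2850) = -6801*(-1/2850) = 2267/950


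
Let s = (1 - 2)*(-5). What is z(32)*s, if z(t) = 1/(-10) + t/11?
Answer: 309/22 ≈ 14.045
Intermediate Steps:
s = 5 (s = -1*(-5) = 5)
z(t) = -⅒ + t/11 (z(t) = 1*(-⅒) + t*(1/11) = -⅒ + t/11)
z(32)*s = (-⅒ + (1/11)*32)*5 = (-⅒ + 32/11)*5 = (309/110)*5 = 309/22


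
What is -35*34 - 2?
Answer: -1192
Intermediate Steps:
-35*34 - 2 = -1190 - 2 = -1192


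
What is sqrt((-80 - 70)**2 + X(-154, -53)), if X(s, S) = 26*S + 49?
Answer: sqrt(21171) ≈ 145.50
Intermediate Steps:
X(s, S) = 49 + 26*S
sqrt((-80 - 70)**2 + X(-154, -53)) = sqrt((-80 - 70)**2 + (49 + 26*(-53))) = sqrt((-150)**2 + (49 - 1378)) = sqrt(22500 - 1329) = sqrt(21171)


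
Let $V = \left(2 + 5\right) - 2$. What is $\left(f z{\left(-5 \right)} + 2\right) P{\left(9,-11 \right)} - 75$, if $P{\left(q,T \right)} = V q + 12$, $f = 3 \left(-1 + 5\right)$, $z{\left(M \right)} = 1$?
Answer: $723$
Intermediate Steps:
$f = 12$ ($f = 3 \cdot 4 = 12$)
$V = 5$ ($V = 7 - 2 = 5$)
$P{\left(q,T \right)} = 12 + 5 q$ ($P{\left(q,T \right)} = 5 q + 12 = 12 + 5 q$)
$\left(f z{\left(-5 \right)} + 2\right) P{\left(9,-11 \right)} - 75 = \left(12 \cdot 1 + 2\right) \left(12 + 5 \cdot 9\right) - 75 = \left(12 + 2\right) \left(12 + 45\right) - 75 = 14 \cdot 57 - 75 = 798 - 75 = 723$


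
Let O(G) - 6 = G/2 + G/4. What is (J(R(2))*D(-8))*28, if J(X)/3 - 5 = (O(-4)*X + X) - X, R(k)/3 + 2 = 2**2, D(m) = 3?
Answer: 5796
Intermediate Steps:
O(G) = 6 + 3*G/4 (O(G) = 6 + (G/2 + G/4) = 6 + 3*G/4)
R(k) = 6 (R(k) = -6 + 3*2**2 = -6 + 3*4 = -6 + 12 = 6)
J(X) = 15 + 9*X (J(X) = 15 + 3*(((6 + (3/4)*(-4))*X + X) - X) = 15 + 3*(((6 - 3)*X + X) - X) = 15 + 3*((3*X + X) - X) = 15 + 3*(4*X - X) = 15 + 3*(3*X) = 15 + 9*X)
(J(R(2))*D(-8))*28 = ((15 + 9*6)*3)*28 = ((15 + 54)*3)*28 = (69*3)*28 = 207*28 = 5796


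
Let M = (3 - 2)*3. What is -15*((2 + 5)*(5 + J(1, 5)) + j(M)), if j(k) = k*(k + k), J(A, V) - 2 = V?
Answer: -1530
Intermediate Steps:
J(A, V) = 2 + V
M = 3 (M = 1*3 = 3)
j(k) = 2*k**2 (j(k) = k*(2*k) = 2*k**2)
-15*((2 + 5)*(5 + J(1, 5)) + j(M)) = -15*((2 + 5)*(5 + (2 + 5)) + 2*3**2) = -15*(7*(5 + 7) + 2*9) = -15*(7*12 + 18) = -15*(84 + 18) = -15*102 = -1530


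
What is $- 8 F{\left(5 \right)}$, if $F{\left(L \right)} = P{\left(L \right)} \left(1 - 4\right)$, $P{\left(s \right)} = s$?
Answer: $120$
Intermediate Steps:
$F{\left(L \right)} = - 3 L$ ($F{\left(L \right)} = L \left(1 - 4\right) = L \left(-3\right) = - 3 L$)
$- 8 F{\left(5 \right)} = - 8 \left(\left(-3\right) 5\right) = \left(-8\right) \left(-15\right) = 120$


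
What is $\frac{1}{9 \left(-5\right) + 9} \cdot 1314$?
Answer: $- \frac{73}{2} \approx -36.5$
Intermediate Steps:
$\frac{1}{9 \left(-5\right) + 9} \cdot 1314 = \frac{1}{-45 + 9} \cdot 1314 = \frac{1}{-36} \cdot 1314 = \left(- \frac{1}{36}\right) 1314 = - \frac{73}{2}$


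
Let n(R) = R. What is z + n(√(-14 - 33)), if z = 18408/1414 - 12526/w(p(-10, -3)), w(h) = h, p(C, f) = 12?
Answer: -4372717/4242 + I*√47 ≈ -1030.8 + 6.8557*I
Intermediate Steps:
z = -4372717/4242 (z = 18408/1414 - 12526/12 = 18408*(1/1414) - 12526*1/12 = 9204/707 - 6263/6 = -4372717/4242 ≈ -1030.8)
z + n(√(-14 - 33)) = -4372717/4242 + √(-14 - 33) = -4372717/4242 + √(-47) = -4372717/4242 + I*√47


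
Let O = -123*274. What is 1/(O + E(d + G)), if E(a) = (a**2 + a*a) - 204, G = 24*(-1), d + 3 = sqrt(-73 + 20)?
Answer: I/(2*(-16277*I + 54*sqrt(53))) ≈ -3.07e-5 + 7.4148e-7*I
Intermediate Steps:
d = -3 + I*sqrt(53) (d = -3 + sqrt(-73 + 20) = -3 + sqrt(-53) = -3 + I*sqrt(53) ≈ -3.0 + 7.2801*I)
G = -24
E(a) = -204 + 2*a**2 (E(a) = (a**2 + a**2) - 204 = 2*a**2 - 204 = -204 + 2*a**2)
O = -33702
1/(O + E(d + G)) = 1/(-33702 + (-204 + 2*((-3 + I*sqrt(53)) - 24)**2)) = 1/(-33702 + (-204 + 2*(-27 + I*sqrt(53))**2)) = 1/(-33906 + 2*(-27 + I*sqrt(53))**2)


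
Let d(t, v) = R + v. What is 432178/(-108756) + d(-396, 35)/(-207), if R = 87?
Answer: -5707171/1250694 ≈ -4.5632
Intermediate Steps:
d(t, v) = 87 + v
432178/(-108756) + d(-396, 35)/(-207) = 432178/(-108756) + (87 + 35)/(-207) = 432178*(-1/108756) + 122*(-1/207) = -216089/54378 - 122/207 = -5707171/1250694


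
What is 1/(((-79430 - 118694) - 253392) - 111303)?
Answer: -1/562819 ≈ -1.7768e-6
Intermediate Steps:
1/(((-79430 - 118694) - 253392) - 111303) = 1/((-198124 - 253392) - 111303) = 1/(-451516 - 111303) = 1/(-562819) = -1/562819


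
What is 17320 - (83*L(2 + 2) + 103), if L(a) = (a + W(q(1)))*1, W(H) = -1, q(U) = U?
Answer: 16968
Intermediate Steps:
L(a) = -1 + a (L(a) = (a - 1)*1 = (-1 + a)*1 = -1 + a)
17320 - (83*L(2 + 2) + 103) = 17320 - (83*(-1 + (2 + 2)) + 103) = 17320 - (83*(-1 + 4) + 103) = 17320 - (83*3 + 103) = 17320 - (249 + 103) = 17320 - 1*352 = 17320 - 352 = 16968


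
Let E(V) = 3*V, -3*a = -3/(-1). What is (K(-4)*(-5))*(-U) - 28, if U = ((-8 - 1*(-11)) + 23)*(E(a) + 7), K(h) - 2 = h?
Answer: -1068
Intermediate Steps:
K(h) = 2 + h
a = -1 (a = -(-1)/(-1) = -(-1)*(-1) = -1/3*3 = -1)
U = 104 (U = ((-8 - 1*(-11)) + 23)*(3*(-1) + 7) = ((-8 + 11) + 23)*(-3 + 7) = (3 + 23)*4 = 26*4 = 104)
(K(-4)*(-5))*(-U) - 28 = ((2 - 4)*(-5))*(-1*104) - 28 = -2*(-5)*(-104) - 28 = 10*(-104) - 28 = -1040 - 28 = -1068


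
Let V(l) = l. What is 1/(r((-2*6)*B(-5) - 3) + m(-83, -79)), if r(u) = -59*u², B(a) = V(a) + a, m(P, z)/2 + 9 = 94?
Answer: -1/807481 ≈ -1.2384e-6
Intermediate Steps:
m(P, z) = 170 (m(P, z) = -18 + 2*94 = -18 + 188 = 170)
B(a) = 2*a (B(a) = a + a = 2*a)
1/(r((-2*6)*B(-5) - 3) + m(-83, -79)) = 1/(-59*((-2*6)*(2*(-5)) - 3)² + 170) = 1/(-59*(-12*(-10) - 3)² + 170) = 1/(-59*(120 - 3)² + 170) = 1/(-59*117² + 170) = 1/(-59*13689 + 170) = 1/(-807651 + 170) = 1/(-807481) = -1/807481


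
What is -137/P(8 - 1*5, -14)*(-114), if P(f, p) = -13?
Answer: -15618/13 ≈ -1201.4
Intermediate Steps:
-137/P(8 - 1*5, -14)*(-114) = -137/(-13)*(-114) = -137*(-1/13)*(-114) = (137/13)*(-114) = -15618/13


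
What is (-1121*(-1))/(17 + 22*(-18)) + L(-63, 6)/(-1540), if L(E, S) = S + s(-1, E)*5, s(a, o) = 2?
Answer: -433101/145915 ≈ -2.9682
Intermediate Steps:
L(E, S) = 10 + S (L(E, S) = S + 2*5 = S + 10 = 10 + S)
(-1121*(-1))/(17 + 22*(-18)) + L(-63, 6)/(-1540) = (-1121*(-1))/(17 + 22*(-18)) + (10 + 6)/(-1540) = 1121/(17 - 396) + 16*(-1/1540) = 1121/(-379) - 4/385 = 1121*(-1/379) - 4/385 = -1121/379 - 4/385 = -433101/145915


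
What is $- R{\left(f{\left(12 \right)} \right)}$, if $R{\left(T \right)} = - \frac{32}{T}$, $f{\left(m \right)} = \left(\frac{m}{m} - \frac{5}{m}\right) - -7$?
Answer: $\frac{384}{91} \approx 4.2198$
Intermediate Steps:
$f{\left(m \right)} = 8 - \frac{5}{m}$ ($f{\left(m \right)} = \left(1 - \frac{5}{m}\right) + 7 = 8 - \frac{5}{m}$)
$- R{\left(f{\left(12 \right)} \right)} = - \frac{-32}{8 - \frac{5}{12}} = - \frac{-32}{\frac{91}{12}} = - \frac{\left(-32\right) 12}{91} = \left(-1\right) \left(- \frac{384}{91}\right) = \frac{384}{91}$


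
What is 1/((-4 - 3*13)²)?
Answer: 1/1849 ≈ 0.00054083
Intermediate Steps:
1/((-4 - 3*13)²) = 1/((-4 - 39)²) = 1/((-43)²) = 1/1849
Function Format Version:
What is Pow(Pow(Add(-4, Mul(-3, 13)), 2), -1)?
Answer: Rational(1, 1849) ≈ 0.00054083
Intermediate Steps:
Pow(Pow(Add(-4, Mul(-3, 13)), 2), -1) = Pow(Pow(Add(-4, -39), 2), -1) = Pow(Pow(-43, 2), -1) = Pow(1849, -1) = Rational(1, 1849)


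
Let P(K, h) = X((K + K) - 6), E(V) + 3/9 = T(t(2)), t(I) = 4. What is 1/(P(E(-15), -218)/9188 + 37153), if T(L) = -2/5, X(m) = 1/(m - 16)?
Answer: 3234176/120159340913 ≈ 2.6916e-5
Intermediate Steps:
X(m) = 1/(-16 + m)
T(L) = -⅖ (T(L) = -2*⅕ = -⅖)
E(V) = -11/15 (E(V) = -⅓ - ⅖ = -11/15)
P(K, h) = 1/(-22 + 2*K) (P(K, h) = 1/(-16 + ((K + K) - 6)) = 1/(-16 + (2*K - 6)) = 1/(-16 + (-6 + 2*K)) = 1/(-22 + 2*K))
1/(P(E(-15), -218)/9188 + 37153) = 1/((1/(2*(-11 - 11/15)))/9188 + 37153) = 1/((1/(2*(-176/15)))*(1/9188) + 37153) = 1/(((½)*(-15/176))*(1/9188) + 37153) = 1/(-15/352*1/9188 + 37153) = 1/(-15/3234176 + 37153) = 1/(120159340913/3234176) = 3234176/120159340913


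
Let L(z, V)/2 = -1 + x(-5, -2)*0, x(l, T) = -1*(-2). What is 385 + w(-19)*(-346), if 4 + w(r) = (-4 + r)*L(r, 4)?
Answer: -14147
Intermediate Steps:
x(l, T) = 2
L(z, V) = -2 (L(z, V) = 2*(-1 + 2*0) = 2*(-1 + 0) = 2*(-1) = -2)
w(r) = 4 - 2*r (w(r) = -4 + (-4 + r)*(-2) = -4 + (8 - 2*r) = 4 - 2*r)
385 + w(-19)*(-346) = 385 + (4 - 2*(-19))*(-346) = 385 + (4 + 38)*(-346) = 385 + 42*(-346) = 385 - 14532 = -14147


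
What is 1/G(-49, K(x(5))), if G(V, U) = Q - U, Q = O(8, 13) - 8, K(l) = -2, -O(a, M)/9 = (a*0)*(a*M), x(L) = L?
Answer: -⅙ ≈ -0.16667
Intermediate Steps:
O(a, M) = 0 (O(a, M) = -9*a*0*a*M = -0*M*a = -9*0 = 0)
Q = -8 (Q = 0 - 8 = -8)
G(V, U) = -8 - U
1/G(-49, K(x(5))) = 1/(-8 - 1*(-2)) = 1/(-8 + 2) = 1/(-6) = -⅙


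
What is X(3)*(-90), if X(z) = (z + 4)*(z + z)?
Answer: -3780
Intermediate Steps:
X(z) = 2*z*(4 + z) (X(z) = (4 + z)*(2*z) = 2*z*(4 + z))
X(3)*(-90) = (2*3*(4 + 3))*(-90) = (2*3*7)*(-90) = 42*(-90) = -3780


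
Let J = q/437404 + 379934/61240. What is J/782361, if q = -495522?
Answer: 16979860507/2619600945110820 ≈ 6.4819e-6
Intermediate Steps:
J = 16979860507/3348327620 (J = -495522/437404 + 379934/61240 = -495522*1/437404 + 379934*(1/61240) = -247761/218702 + 189967/30620 = 16979860507/3348327620 ≈ 5.0711)
J/782361 = (16979860507/3348327620)/782361 = (16979860507/3348327620)*(1/782361) = 16979860507/2619600945110820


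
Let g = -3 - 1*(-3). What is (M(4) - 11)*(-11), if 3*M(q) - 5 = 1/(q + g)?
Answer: 407/4 ≈ 101.75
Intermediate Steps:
g = 0 (g = -3 + 3 = 0)
M(q) = 5/3 + 1/(3*q) (M(q) = 5/3 + 1/(3*(q + 0)) = 5/3 + 1/(3*q))
(M(4) - 11)*(-11) = ((⅓)*(1 + 5*4)/4 - 11)*(-11) = ((⅓)*(¼)*(1 + 20) - 11)*(-11) = ((⅓)*(¼)*21 - 11)*(-11) = (7/4 - 11)*(-11) = -37/4*(-11) = 407/4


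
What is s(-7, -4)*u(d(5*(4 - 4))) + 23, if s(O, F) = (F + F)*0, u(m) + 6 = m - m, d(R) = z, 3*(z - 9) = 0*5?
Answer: 23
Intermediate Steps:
z = 9 (z = 9 + (0*5)/3 = 9 + (⅓)*0 = 9 + 0 = 9)
d(R) = 9
u(m) = -6 (u(m) = -6 + (m - m) = -6 + 0 = -6)
s(O, F) = 0 (s(O, F) = (2*F)*0 = 0)
s(-7, -4)*u(d(5*(4 - 4))) + 23 = 0*(-6) + 23 = 0 + 23 = 23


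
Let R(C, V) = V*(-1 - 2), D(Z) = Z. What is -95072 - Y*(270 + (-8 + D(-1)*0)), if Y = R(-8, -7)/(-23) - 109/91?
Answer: -197828180/2093 ≈ -94519.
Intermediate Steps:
R(C, V) = -3*V (R(C, V) = V*(-3) = -3*V)
Y = -4418/2093 (Y = -3*(-7)/(-23) - 109/91 = 21*(-1/23) - 109*1/91 = -21/23 - 109/91 = -4418/2093 ≈ -2.1108)
-95072 - Y*(270 + (-8 + D(-1)*0)) = -95072 - (-4418)*(270 + (-8 - 1*0))/2093 = -95072 - (-4418)*(270 + (-8 + 0))/2093 = -95072 - (-4418)*(270 - 8)/2093 = -95072 - (-4418)*262/2093 = -95072 - 1*(-1157516/2093) = -95072 + 1157516/2093 = -197828180/2093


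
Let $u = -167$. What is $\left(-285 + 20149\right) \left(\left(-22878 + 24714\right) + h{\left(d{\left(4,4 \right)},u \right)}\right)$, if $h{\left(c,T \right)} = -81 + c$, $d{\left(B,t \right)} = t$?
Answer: $34940776$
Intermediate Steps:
$\left(-285 + 20149\right) \left(\left(-22878 + 24714\right) + h{\left(d{\left(4,4 \right)},u \right)}\right) = \left(-285 + 20149\right) \left(\left(-22878 + 24714\right) + \left(-81 + 4\right)\right) = 19864 \left(1836 - 77\right) = 19864 \cdot 1759 = 34940776$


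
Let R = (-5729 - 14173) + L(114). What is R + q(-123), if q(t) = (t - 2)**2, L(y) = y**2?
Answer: 8719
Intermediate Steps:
q(t) = (-2 + t)**2
R = -6906 (R = (-5729 - 14173) + 114**2 = -19902 + 12996 = -6906)
R + q(-123) = -6906 + (-2 - 123)**2 = -6906 + (-125)**2 = -6906 + 15625 = 8719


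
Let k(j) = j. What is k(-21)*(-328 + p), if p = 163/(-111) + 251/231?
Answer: 2806680/407 ≈ 6896.0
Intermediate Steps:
p = -1088/2849 (p = 163*(-1/111) + 251*(1/231) = -163/111 + 251/231 = -1088/2849 ≈ -0.38189)
k(-21)*(-328 + p) = -21*(-328 - 1088/2849) = -21*(-935560/2849) = 2806680/407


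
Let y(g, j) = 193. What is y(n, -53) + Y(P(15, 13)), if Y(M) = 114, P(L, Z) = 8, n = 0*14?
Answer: 307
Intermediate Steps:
n = 0
y(n, -53) + Y(P(15, 13)) = 193 + 114 = 307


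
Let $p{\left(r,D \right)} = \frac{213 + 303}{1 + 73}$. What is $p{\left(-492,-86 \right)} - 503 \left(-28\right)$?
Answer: $\frac{521366}{37} \approx 14091.0$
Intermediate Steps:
$p{\left(r,D \right)} = \frac{258}{37}$ ($p{\left(r,D \right)} = \frac{516}{74} = 516 \cdot \frac{1}{74} = \frac{258}{37}$)
$p{\left(-492,-86 \right)} - 503 \left(-28\right) = \frac{258}{37} - 503 \left(-28\right) = \frac{258}{37} - -14084 = \frac{258}{37} + 14084 = \frac{521366}{37}$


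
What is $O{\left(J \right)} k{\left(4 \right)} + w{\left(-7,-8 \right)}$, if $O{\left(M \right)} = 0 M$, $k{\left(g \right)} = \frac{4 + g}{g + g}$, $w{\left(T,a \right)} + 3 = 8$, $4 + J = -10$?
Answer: $5$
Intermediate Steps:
$J = -14$ ($J = -4 - 10 = -14$)
$w{\left(T,a \right)} = 5$ ($w{\left(T,a \right)} = -3 + 8 = 5$)
$k{\left(g \right)} = \frac{4 + g}{2 g}$
$O{\left(M \right)} = 0$
$O{\left(J \right)} k{\left(4 \right)} + w{\left(-7,-8 \right)} = 0 \frac{4 + 4}{2 \cdot 4} + 5 = 0 \cdot \frac{1}{2} \cdot \frac{1}{4} \cdot 8 + 5 = 0 \cdot 1 + 5 = 0 + 5 = 5$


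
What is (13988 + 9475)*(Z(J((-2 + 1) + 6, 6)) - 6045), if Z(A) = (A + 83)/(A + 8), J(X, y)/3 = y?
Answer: -3685309947/26 ≈ -1.4174e+8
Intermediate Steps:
J(X, y) = 3*y
Z(A) = (83 + A)/(8 + A)
(13988 + 9475)*(Z(J((-2 + 1) + 6, 6)) - 6045) = (13988 + 9475)*((83 + 3*6)/(8 + 3*6) - 6045) = 23463*((83 + 18)/(8 + 18) - 6045) = 23463*(101/26 - 6045) = 23463*(-157069/26) = -3685309947/26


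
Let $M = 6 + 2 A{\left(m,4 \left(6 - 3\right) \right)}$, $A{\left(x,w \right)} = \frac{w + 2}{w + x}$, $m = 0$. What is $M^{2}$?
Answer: $\frac{625}{9} \approx 69.444$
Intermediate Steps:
$A{\left(x,w \right)} = \frac{2 + w}{w + x}$
$M = \frac{25}{3}$ ($M = 6 + 2 \frac{2 + 4 \left(6 - 3\right)}{4 \left(6 - 3\right) + 0} = 6 + 2 \frac{2 + 4 \cdot 3}{4 \cdot 3 + 0} = 6 + 2 \frac{2 + 12}{12 + 0} = 6 + 2 \cdot \frac{1}{12} \cdot 14 = 6 + 2 \cdot \frac{7}{6} = 6 + \frac{7}{3} = \frac{25}{3} \approx 8.3333$)
$M^{2} = \left(\frac{25}{3}\right)^{2} = \frac{625}{9}$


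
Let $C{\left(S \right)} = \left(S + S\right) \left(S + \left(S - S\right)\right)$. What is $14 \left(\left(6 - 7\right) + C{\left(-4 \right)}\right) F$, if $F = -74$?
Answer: $-32116$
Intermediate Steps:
$C{\left(S \right)} = 2 S^{2}$ ($C{\left(S \right)} = 2 S \left(S + 0\right) = 2 S S = 2 S^{2}$)
$14 \left(\left(6 - 7\right) + C{\left(-4 \right)}\right) F = 14 \left(\left(6 - 7\right) + 2 \left(-4\right)^{2}\right) \left(-74\right) = 14 \left(-1 + 2 \cdot 16\right) \left(-74\right) = 14 \left(-1 + 32\right) \left(-74\right) = 14 \cdot 31 \left(-74\right) = 434 \left(-74\right) = -32116$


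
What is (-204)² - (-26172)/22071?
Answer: 306177636/7357 ≈ 41617.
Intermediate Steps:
(-204)² - (-26172)/22071 = 41616 - (-26172)/22071 = 41616 - 1*(-8724/7357) = 41616 + 8724/7357 = 306177636/7357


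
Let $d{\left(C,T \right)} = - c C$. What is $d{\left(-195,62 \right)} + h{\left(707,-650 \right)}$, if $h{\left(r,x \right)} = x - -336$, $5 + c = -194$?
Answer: $-39119$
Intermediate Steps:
$c = -199$ ($c = -5 - 194 = -199$)
$h{\left(r,x \right)} = 336 + x$ ($h{\left(r,x \right)} = x + 336 = 336 + x$)
$d{\left(C,T \right)} = 199 C$ ($d{\left(C,T \right)} = \left(-1\right) \left(-199\right) C = 199 C$)
$d{\left(-195,62 \right)} + h{\left(707,-650 \right)} = 199 \left(-195\right) + \left(336 - 650\right) = -38805 - 314 = -39119$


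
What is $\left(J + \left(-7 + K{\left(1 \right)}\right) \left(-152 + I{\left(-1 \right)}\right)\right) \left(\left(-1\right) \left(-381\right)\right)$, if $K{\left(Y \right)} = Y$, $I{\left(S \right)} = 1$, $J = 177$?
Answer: $412623$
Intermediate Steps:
$\left(J + \left(-7 + K{\left(1 \right)}\right) \left(-152 + I{\left(-1 \right)}\right)\right) \left(\left(-1\right) \left(-381\right)\right) = \left(177 + \left(-7 + 1\right) \left(-152 + 1\right)\right) \left(\left(-1\right) \left(-381\right)\right) = \left(177 - -906\right) 381 = \left(177 + 906\right) 381 = 1083 \cdot 381 = 412623$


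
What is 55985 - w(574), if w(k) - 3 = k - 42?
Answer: 55450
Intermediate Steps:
w(k) = -39 + k (w(k) = 3 + (k - 42) = 3 + (-42 + k) = -39 + k)
55985 - w(574) = 55985 - (-39 + 574) = 55985 - 1*535 = 55985 - 535 = 55450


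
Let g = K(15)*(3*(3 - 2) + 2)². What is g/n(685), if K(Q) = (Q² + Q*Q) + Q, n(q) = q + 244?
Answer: 11625/929 ≈ 12.513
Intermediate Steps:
n(q) = 244 + q
K(Q) = Q + 2*Q² (K(Q) = (Q² + Q²) + Q = 2*Q² + Q = Q + 2*Q²)
g = 11625 (g = (15*(1 + 2*15))*(3*(3 - 2) + 2)² = (15*(1 + 30))*(3*1 + 2)² = (15*31)*(3 + 2)² = 465*5² = 465*25 = 11625)
g/n(685) = 11625/(244 + 685) = 11625/929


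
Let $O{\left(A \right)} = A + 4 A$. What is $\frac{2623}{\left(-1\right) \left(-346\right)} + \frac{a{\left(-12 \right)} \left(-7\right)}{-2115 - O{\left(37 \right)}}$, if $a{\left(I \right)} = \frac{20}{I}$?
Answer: $\frac{1808659}{238740} \approx 7.5759$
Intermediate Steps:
$O{\left(A \right)} = 5 A$
$\frac{2623}{\left(-1\right) \left(-346\right)} + \frac{a{\left(-12 \right)} \left(-7\right)}{-2115 - O{\left(37 \right)}} = \frac{2623}{\left(-1\right) \left(-346\right)} + \frac{\frac{20}{-12} \left(-7\right)}{-2115 - 5 \cdot 37} = \frac{2623}{346} + \frac{20 \left(- \frac{1}{12}\right) \left(-7\right)}{-2115 - 185} = 2623 \cdot \frac{1}{346} + \frac{\left(- \frac{5}{3}\right) \left(-7\right)}{-2115 - 185} = \frac{2623}{346} + \frac{35}{3 \left(-2300\right)} = \frac{2623}{346} + \frac{35}{3} \left(- \frac{1}{2300}\right) = \frac{2623}{346} - \frac{7}{1380} = \frac{1808659}{238740}$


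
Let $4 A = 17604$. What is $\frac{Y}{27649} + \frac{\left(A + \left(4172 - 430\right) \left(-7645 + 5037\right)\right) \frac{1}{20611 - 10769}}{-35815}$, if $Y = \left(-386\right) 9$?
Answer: $- \frac{190969173001}{1949206003654} \approx -0.097973$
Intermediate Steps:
$Y = -3474$
$A = 4401$ ($A = \frac{1}{4} \cdot 17604 = 4401$)
$\frac{Y}{27649} + \frac{\left(A + \left(4172 - 430\right) \left(-7645 + 5037\right)\right) \frac{1}{20611 - 10769}}{-35815} = - \frac{3474}{27649} + \frac{\left(4401 + \left(4172 - 430\right) \left(-7645 + 5037\right)\right) \frac{1}{20611 - 10769}}{-35815} = \left(-3474\right) \frac{1}{27649} + \frac{4401 + 3742 \left(-2608\right)}{9842} \left(- \frac{1}{35815}\right) = - \frac{3474}{27649} + \left(4401 - 9759136\right) \frac{1}{9842} \left(- \frac{1}{35815}\right) = - \frac{3474}{27649} + \left(-9754735\right) \frac{1}{9842} \left(- \frac{1}{35815}\right) = - \frac{3474}{27649} - - \frac{1950947}{70498246} = - \frac{3474}{27649} + \frac{1950947}{70498246} = - \frac{190969173001}{1949206003654}$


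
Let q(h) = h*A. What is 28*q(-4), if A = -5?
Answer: 560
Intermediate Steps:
q(h) = -5*h (q(h) = h*(-5) = -5*h)
28*q(-4) = 28*(-5*(-4)) = 28*20 = 560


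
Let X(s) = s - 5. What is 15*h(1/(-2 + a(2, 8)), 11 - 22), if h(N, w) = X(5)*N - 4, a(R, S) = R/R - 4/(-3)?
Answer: -60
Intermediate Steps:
X(s) = -5 + s
a(R, S) = 7/3 (a(R, S) = 1 - 4*(-⅓) = 1 + 4/3 = 7/3)
h(N, w) = -4 (h(N, w) = (-5 + 5)*N - 4 = 0*N - 4 = 0 - 4 = -4)
15*h(1/(-2 + a(2, 8)), 11 - 22) = 15*(-4) = -60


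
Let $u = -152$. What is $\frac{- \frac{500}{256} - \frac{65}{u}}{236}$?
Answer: $- \frac{1855}{286976} \approx -0.006464$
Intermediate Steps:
$\frac{- \frac{500}{256} - \frac{65}{u}}{236} = \frac{- \frac{500}{256} - \frac{65}{-152}}{236} = \left(\left(-500\right) \frac{1}{256} - - \frac{65}{152}\right) \frac{1}{236} = \left(- \frac{125}{64} + \frac{65}{152}\right) \frac{1}{236} = \left(- \frac{1855}{1216}\right) \frac{1}{236} = - \frac{1855}{286976}$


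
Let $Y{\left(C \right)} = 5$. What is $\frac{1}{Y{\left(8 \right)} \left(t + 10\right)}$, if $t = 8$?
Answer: $\frac{1}{90} \approx 0.011111$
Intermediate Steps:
$\frac{1}{Y{\left(8 \right)} \left(t + 10\right)} = \frac{1}{5 \left(8 + 10\right)} = \frac{1}{5 \cdot 18} = \frac{1}{90}$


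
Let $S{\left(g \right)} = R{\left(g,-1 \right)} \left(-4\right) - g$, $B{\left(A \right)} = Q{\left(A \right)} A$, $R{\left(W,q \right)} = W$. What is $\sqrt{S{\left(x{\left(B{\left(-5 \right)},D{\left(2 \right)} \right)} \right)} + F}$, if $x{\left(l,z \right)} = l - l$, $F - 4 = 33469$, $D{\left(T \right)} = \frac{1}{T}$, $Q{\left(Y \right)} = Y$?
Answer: $\sqrt{33473} \approx 182.96$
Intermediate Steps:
$F = 33473$ ($F = 4 + 33469 = 33473$)
$B{\left(A \right)} = A^{2}$ ($B{\left(A \right)} = A A = A^{2}$)
$x{\left(l,z \right)} = 0$
$S{\left(g \right)} = - 5 g$ ($S{\left(g \right)} = g \left(-4\right) - g = - 4 g - g = - 5 g$)
$\sqrt{S{\left(x{\left(B{\left(-5 \right)},D{\left(2 \right)} \right)} \right)} + F} = \sqrt{\left(-5\right) 0 + 33473} = \sqrt{0 + 33473} = \sqrt{33473}$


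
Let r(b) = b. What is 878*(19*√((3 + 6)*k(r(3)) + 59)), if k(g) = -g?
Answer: 66728*√2 ≈ 94368.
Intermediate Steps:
878*(19*√((3 + 6)*k(r(3)) + 59)) = 878*(19*√((3 + 6)*(-1*3) + 59)) = 878*(19*√(9*(-3) + 59)) = 878*(19*√(-27 + 59)) = 878*(19*√32) = 878*(19*(4*√2)) = 878*(76*√2) = 66728*√2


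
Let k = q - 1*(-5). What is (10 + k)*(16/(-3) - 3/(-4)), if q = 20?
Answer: -1925/12 ≈ -160.42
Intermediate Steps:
k = 25 (k = 20 - 1*(-5) = 20 + 5 = 25)
(10 + k)*(16/(-3) - 3/(-4)) = (10 + 25)*(16/(-3) - 3/(-4)) = 35*(16*(-⅓) - 3*(-¼)) = 35*(-16/3 + ¾) = 35*(-55/12) = -1925/12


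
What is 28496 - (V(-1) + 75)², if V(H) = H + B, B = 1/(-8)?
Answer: 1474463/64 ≈ 23039.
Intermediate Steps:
B = -⅛ ≈ -0.12500
V(H) = -⅛ + H (V(H) = H - ⅛ = -⅛ + H)
28496 - (V(-1) + 75)² = 28496 - ((-⅛ - 1) + 75)² = 28496 - (-9/8 + 75)² = 28496 - (591/8)² = 28496 - 1*349281/64 = 28496 - 349281/64 = 1474463/64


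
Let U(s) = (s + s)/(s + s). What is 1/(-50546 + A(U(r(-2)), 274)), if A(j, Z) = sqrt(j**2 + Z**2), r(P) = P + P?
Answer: -50546/2554823039 - sqrt(75077)/2554823039 ≈ -1.9892e-5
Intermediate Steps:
r(P) = 2*P
U(s) = 1 (U(s) = (2*s)/((2*s)) = (2*s)*(1/(2*s)) = 1)
A(j, Z) = sqrt(Z**2 + j**2)
1/(-50546 + A(U(r(-2)), 274)) = 1/(-50546 + sqrt(274**2 + 1**2)) = 1/(-50546 + sqrt(75076 + 1)) = 1/(-50546 + sqrt(75077))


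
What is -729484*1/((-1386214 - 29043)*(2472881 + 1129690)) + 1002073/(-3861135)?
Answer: -243291920567693771/937440154158363945 ≈ -0.25953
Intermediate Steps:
-729484*1/((-1386214 - 29043)*(2472881 + 1129690)) + 1002073/(-3861135) = -729484/((-1415257*3602571)) + 1002073*(-1/3861135) = -729484/(-5098563825747) - 1002073/3861135 = -729484*(-1/5098563825747) - 1002073/3861135 = 104212/728366260821 - 1002073/3861135 = -243291920567693771/937440154158363945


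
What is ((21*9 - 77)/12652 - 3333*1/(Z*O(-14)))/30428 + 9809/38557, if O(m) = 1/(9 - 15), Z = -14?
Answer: 5388957170495/25976095659836 ≈ 0.20746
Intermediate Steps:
O(m) = -⅙ (O(m) = 1/(-6) = -⅙)
((21*9 - 77)/12652 - 3333*1/(Z*O(-14)))/30428 + 9809/38557 = ((21*9 - 77)/12652 - 3333/((-14*(-⅙))))/30428 + 9809/38557 = ((189 - 77)*(1/12652) - 3333/7/3)*(1/30428) + 9809*(1/38557) = (112*(1/12652) - 3333*3/7)*(1/30428) + 9809/38557 = (28/3163 - 9999/7)*(1/30428) + 9809/38557 = -31626641/22141*1/30428 + 9809/38557 = -31626641/673706348 + 9809/38557 = 5388957170495/25976095659836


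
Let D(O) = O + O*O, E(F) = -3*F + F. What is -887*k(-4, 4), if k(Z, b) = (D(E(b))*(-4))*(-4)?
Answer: -794752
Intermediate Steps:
E(F) = -2*F
D(O) = O + O**2
k(Z, b) = -32*b*(1 - 2*b) (k(Z, b) = (((-2*b)*(1 - 2*b))*(-4))*(-4) = (-2*b*(1 - 2*b)*(-4))*(-4) = (8*b*(1 - 2*b))*(-4) = -32*b*(1 - 2*b))
-887*k(-4, 4) = -28384*4*(-1 + 2*4) = -28384*4*(-1 + 8) = -28384*4*7 = -887*896 = -794752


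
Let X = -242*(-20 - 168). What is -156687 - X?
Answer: -202183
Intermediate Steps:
X = 45496 (X = -242*(-188) = 45496)
-156687 - X = -156687 - 1*45496 = -156687 - 45496 = -202183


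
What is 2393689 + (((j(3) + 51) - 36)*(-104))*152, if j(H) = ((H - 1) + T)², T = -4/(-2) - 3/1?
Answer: 2140761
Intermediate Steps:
T = -1 (T = -4*(-½) - 3*1 = 2 - 3 = -1)
j(H) = (-2 + H)² (j(H) = ((H - 1) - 1)² = ((-1 + H) - 1)² = (-2 + H)²)
2393689 + (((j(3) + 51) - 36)*(-104))*152 = 2393689 + ((((-2 + 3)² + 51) - 36)*(-104))*152 = 2393689 + (((1² + 51) - 36)*(-104))*152 = 2393689 + (((1 + 51) - 36)*(-104))*152 = 2393689 + ((52 - 36)*(-104))*152 = 2393689 + (16*(-104))*152 = 2393689 - 1664*152 = 2393689 - 252928 = 2140761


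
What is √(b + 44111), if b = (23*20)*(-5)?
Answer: √41811 ≈ 204.48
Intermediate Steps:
b = -2300 (b = 460*(-5) = -2300)
√(b + 44111) = √(-2300 + 44111) = √41811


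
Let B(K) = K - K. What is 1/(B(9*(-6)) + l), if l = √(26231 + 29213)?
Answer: √13861/27722 ≈ 0.0042469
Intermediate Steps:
B(K) = 0
l = 2*√13861 (l = √55444 = 2*√13861 ≈ 235.47)
1/(B(9*(-6)) + l) = 1/(0 + 2*√13861) = 1/(2*√13861) = √13861/27722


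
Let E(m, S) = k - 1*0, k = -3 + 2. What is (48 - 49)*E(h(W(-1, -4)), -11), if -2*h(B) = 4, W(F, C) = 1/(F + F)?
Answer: 1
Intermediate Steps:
W(F, C) = 1/(2*F)
h(B) = -2 (h(B) = -½*4 = -2)
k = -1
E(m, S) = -1 (E(m, S) = -1 - 1*0 = -1 + 0 = -1)
(48 - 49)*E(h(W(-1, -4)), -11) = (48 - 49)*(-1) = -1*(-1) = 1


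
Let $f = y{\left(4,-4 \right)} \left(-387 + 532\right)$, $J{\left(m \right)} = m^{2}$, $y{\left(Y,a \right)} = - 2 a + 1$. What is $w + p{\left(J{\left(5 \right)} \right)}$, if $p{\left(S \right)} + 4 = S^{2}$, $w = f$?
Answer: $1926$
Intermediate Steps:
$y{\left(Y,a \right)} = 1 - 2 a$
$f = 1305$ ($f = \left(1 - -8\right) \left(-387 + 532\right) = \left(1 + 8\right) 145 = 9 \cdot 145 = 1305$)
$w = 1305$
$p{\left(S \right)} = -4 + S^{2}$
$w + p{\left(J{\left(5 \right)} \right)} = 1305 - \left(4 - \left(5^{2}\right)^{2}\right) = 1305 - \left(4 - 25^{2}\right) = 1305 + \left(-4 + 625\right) = 1305 + 621 = 1926$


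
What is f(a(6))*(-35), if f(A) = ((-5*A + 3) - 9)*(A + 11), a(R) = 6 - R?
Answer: 2310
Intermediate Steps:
f(A) = (-6 - 5*A)*(11 + A) (f(A) = ((3 - 5*A) - 9)*(11 + A) = (-6 - 5*A)*(11 + A))
f(a(6))*(-35) = (-66 - 61*(6 - 1*6) - 5*(6 - 1*6)**2)*(-35) = (-66 - 61*(6 - 6) - 5*(6 - 6)**2)*(-35) = (-66 - 61*0 - 5*0**2)*(-35) = (-66 + 0 - 5*0)*(-35) = (-66 + 0 + 0)*(-35) = -66*(-35) = 2310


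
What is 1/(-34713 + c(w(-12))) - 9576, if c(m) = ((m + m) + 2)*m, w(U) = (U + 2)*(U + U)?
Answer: -775339991/80967 ≈ -9576.0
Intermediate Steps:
w(U) = 2*U*(2 + U) (w(U) = (2 + U)*(2*U) = 2*U*(2 + U))
c(m) = m*(2 + 2*m) (c(m) = (2*m + 2)*m = (2 + 2*m)*m = m*(2 + 2*m))
1/(-34713 + c(w(-12))) - 9576 = 1/(-34713 + 2*(2*(-12)*(2 - 12))*(1 + 2*(-12)*(2 - 12))) - 9576 = 1/(-34713 + 2*(2*(-12)*(-10))*(1 + 2*(-12)*(-10))) - 9576 = 1/(-34713 + 2*240*(1 + 240)) - 9576 = 1/(-34713 + 2*240*241) - 9576 = 1/(-34713 + 115680) - 9576 = 1/80967 - 9576 = -775339991/80967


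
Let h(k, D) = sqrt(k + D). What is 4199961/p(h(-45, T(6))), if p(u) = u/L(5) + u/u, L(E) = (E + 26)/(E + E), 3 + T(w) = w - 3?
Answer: 4036162521/5461 - 3905963730*I*sqrt(5)/5461 ≈ 7.3909e+5 - 1.5993e+6*I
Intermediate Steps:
T(w) = -6 + w (T(w) = -3 + (w - 3) = -3 + (-3 + w) = -6 + w)
h(k, D) = sqrt(D + k)
L(E) = (26 + E)/(2*E) (L(E) = (26 + E)/((2*E)) = (26 + E)*(1/(2*E)) = (26 + E)/(2*E))
p(u) = 1 + 10*u/31 (p(u) = u/(((1/2)*(26 + 5)/5)) + u/u = u/(((1/2)*(1/5)*31)) + 1 = u/(31/10) + 1 = u*(10/31) + 1 = 10*u/31 + 1 = 1 + 10*u/31)
4199961/p(h(-45, T(6))) = 4199961/(1 + 10*sqrt((-6 + 6) - 45)/31) = 4199961/(1 + 10*sqrt(0 - 45)/31) = 4199961/(1 + 10*sqrt(-45)/31) = 4199961/(1 + 10*(3*I*sqrt(5))/31) = 4199961/(1 + 30*I*sqrt(5)/31)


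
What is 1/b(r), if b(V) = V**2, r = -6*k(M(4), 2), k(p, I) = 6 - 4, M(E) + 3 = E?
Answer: 1/144 ≈ 0.0069444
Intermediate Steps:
M(E) = -3 + E
k(p, I) = 2
r = -12 (r = -6*2 = -12)
1/b(r) = 1/((-12)**2) = 1/144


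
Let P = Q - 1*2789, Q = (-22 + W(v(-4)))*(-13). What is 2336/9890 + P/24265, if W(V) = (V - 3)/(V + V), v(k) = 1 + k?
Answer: 27652/208679 ≈ 0.13251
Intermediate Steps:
W(V) = (-3 + V)/(2*V) (W(V) = (-3 + V)/((2*V)) = (-3 + V)*(1/(2*V)) = (-3 + V)/(2*V))
Q = 273 (Q = (-22 + (-3 + (1 - 4))/(2*(1 - 4)))*(-13) = (-22 + (1/2)*(-3 - 3)/(-3))*(-13) = (-22 + (1/2)*(-1/3)*(-6))*(-13) = (-22 + 1)*(-13) = -21*(-13) = 273)
P = -2516 (P = 273 - 1*2789 = 273 - 2789 = -2516)
2336/9890 + P/24265 = 2336/9890 - 2516/24265 = 2336*(1/9890) - 2516*1/24265 = 1168/4945 - 2516/24265 = 27652/208679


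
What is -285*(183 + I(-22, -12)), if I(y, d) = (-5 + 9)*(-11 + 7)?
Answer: -47595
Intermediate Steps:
I(y, d) = -16 (I(y, d) = 4*(-4) = -16)
-285*(183 + I(-22, -12)) = -285*(183 - 16) = -285*167 = -47595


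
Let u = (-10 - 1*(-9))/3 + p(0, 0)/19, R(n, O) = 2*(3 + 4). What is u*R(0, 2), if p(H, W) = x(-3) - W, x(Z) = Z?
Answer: -392/57 ≈ -6.8772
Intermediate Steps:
R(n, O) = 14 (R(n, O) = 2*7 = 14)
p(H, W) = -3 - W
u = -28/57 (u = (-10 - 1*(-9))/3 + (-3 - 1*0)/19 = (-10 + 9)*(1/3) + (-3 + 0)*(1/19) = -1*1/3 - 3*1/19 = -1/3 - 3/19 = -28/57 ≈ -0.49123)
u*R(0, 2) = -28/57*14 = -392/57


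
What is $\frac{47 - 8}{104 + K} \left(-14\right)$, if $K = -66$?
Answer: $- \frac{273}{19} \approx -14.368$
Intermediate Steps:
$\frac{47 - 8}{104 + K} \left(-14\right) = \frac{47 - 8}{104 - 66} \left(-14\right) = \frac{39}{38} \left(-14\right) = - \frac{273}{19}$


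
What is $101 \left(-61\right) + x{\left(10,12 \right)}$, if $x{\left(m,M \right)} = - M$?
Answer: $-6173$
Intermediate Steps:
$101 \left(-61\right) + x{\left(10,12 \right)} = 101 \left(-61\right) - 12 = -6161 - 12 = -6173$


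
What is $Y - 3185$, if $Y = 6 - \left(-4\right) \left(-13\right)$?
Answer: $-3231$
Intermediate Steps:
$Y = -46$ ($Y = 6 - 52 = -46$)
$Y - 3185 = -46 - 3185 = -3231$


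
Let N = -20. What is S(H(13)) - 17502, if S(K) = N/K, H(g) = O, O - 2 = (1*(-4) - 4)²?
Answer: -577576/33 ≈ -17502.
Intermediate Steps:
O = 66 (O = 2 + (1*(-4) - 4)² = 2 + (-4 - 4)² = 2 + (-8)² = 2 + 64 = 66)
H(g) = 66
S(K) = -20/K
S(H(13)) - 17502 = -20/66 - 17502 = -20*1/66 - 17502 = -10/33 - 17502 = -577576/33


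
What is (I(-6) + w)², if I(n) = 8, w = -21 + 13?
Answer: 0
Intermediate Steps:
w = -8
(I(-6) + w)² = (8 - 8)² = 0² = 0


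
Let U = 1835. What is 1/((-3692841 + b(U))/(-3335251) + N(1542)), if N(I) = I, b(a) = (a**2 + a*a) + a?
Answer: 3335251/5139913598 ≈ 0.00064889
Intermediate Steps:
b(a) = a + 2*a**2 (b(a) = (a**2 + a**2) + a = 2*a**2 + a = a + 2*a**2)
1/((-3692841 + b(U))/(-3335251) + N(1542)) = 1/((-3692841 + 1835*(1 + 2*1835))/(-3335251) + 1542) = 1/((-3692841 + 1835*(1 + 3670))*(-1/3335251) + 1542) = 1/((-3692841 + 1835*3671)*(-1/3335251) + 1542) = 1/((-3692841 + 6736285)*(-1/3335251) + 1542) = 1/(3043444*(-1/3335251) + 1542) = 1/(-3043444/3335251 + 1542) = 1/(5139913598/3335251) = 3335251/5139913598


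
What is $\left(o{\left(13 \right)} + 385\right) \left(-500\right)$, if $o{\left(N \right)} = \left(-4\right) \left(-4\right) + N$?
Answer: $-207000$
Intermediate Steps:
$o{\left(N \right)} = 16 + N$
$\left(o{\left(13 \right)} + 385\right) \left(-500\right) = \left(\left(16 + 13\right) + 385\right) \left(-500\right) = \left(29 + 385\right) \left(-500\right) = 414 \left(-500\right) = -207000$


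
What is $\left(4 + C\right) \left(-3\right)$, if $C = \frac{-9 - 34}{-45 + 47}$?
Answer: $\frac{105}{2} \approx 52.5$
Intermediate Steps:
$C = - \frac{43}{2} \approx -21.5$
$\left(4 + C\right) \left(-3\right) = \left(4 - \frac{43}{2}\right) \left(-3\right) = \left(- \frac{35}{2}\right) \left(-3\right) = \frac{105}{2}$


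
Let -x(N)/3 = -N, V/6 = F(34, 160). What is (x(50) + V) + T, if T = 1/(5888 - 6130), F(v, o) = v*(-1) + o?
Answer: 219251/242 ≈ 906.00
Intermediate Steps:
F(v, o) = o - v (F(v, o) = -v + o = o - v)
V = 756 (V = 6*(160 - 1*34) = 6*(160 - 34) = 6*126 = 756)
x(N) = 3*N (x(N) = -(-3)*N = 3*N)
T = -1/242 (T = 1/(-242) = -1/242 ≈ -0.0041322)
(x(50) + V) + T = (3*50 + 756) - 1/242 = (150 + 756) - 1/242 = 906 - 1/242 = 219251/242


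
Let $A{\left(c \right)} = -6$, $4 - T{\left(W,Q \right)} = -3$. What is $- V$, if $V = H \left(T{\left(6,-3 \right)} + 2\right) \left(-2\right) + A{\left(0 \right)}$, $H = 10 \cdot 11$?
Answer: $1986$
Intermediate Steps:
$T{\left(W,Q \right)} = 7$ ($T{\left(W,Q \right)} = 4 - -3 = 4 + 3 = 7$)
$H = 110$
$V = -1986$ ($V = 110 \left(7 + 2\right) \left(-2\right) - 6 = 110 \cdot 9 \left(-2\right) - 6 = 110 \left(-18\right) - 6 = -1980 - 6 = -1986$)
$- V = \left(-1\right) \left(-1986\right) = 1986$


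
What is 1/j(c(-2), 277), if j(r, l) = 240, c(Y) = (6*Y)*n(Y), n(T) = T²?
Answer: 1/240 ≈ 0.0041667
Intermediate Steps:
c(Y) = 6*Y³ (c(Y) = (6*Y)*Y² = 6*Y³)
1/j(c(-2), 277) = 1/240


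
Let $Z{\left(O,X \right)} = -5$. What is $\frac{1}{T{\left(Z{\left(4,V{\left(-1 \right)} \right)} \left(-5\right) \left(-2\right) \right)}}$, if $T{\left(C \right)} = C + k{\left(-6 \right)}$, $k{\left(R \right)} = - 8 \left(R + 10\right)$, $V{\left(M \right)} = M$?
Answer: $- \frac{1}{82} \approx -0.012195$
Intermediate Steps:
$k{\left(R \right)} = -80 - 8 R$ ($k{\left(R \right)} = - 8 \left(10 + R\right) = -80 - 8 R$)
$T{\left(C \right)} = -32 + C$ ($T{\left(C \right)} = C - 32 = -32 + C$)
$\frac{1}{T{\left(Z{\left(4,V{\left(-1 \right)} \right)} \left(-5\right) \left(-2\right) \right)}} = \frac{1}{-32 + \left(-5\right) \left(-5\right) \left(-2\right)} = \frac{1}{-32 + 25 \left(-2\right)} = \frac{1}{-32 - 50} = \frac{1}{-82} = - \frac{1}{82}$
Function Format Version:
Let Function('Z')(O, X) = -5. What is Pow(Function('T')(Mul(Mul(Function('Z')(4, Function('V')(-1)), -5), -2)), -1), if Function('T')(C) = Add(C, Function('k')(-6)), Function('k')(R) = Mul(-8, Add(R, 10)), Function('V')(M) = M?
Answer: Rational(-1, 82) ≈ -0.012195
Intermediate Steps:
Function('k')(R) = Add(-80, Mul(-8, R)) (Function('k')(R) = Mul(-8, Add(10, R)) = Add(-80, Mul(-8, R)))
Function('T')(C) = Add(-32, C) (Function('T')(C) = Add(C, Add(-80, Mul(-8, -6))) = Add(C, Add(-80, 48)) = Add(C, -32) = Add(-32, C))
Pow(Function('T')(Mul(Mul(Function('Z')(4, Function('V')(-1)), -5), -2)), -1) = Pow(Add(-32, Mul(Mul(-5, -5), -2)), -1) = Pow(Add(-32, Mul(25, -2)), -1) = Pow(Add(-32, -50), -1) = Pow(-82, -1) = Rational(-1, 82)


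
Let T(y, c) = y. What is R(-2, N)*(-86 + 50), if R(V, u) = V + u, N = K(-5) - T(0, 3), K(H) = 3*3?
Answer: -252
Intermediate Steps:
K(H) = 9
N = 9 (N = 9 - 1*0 = 9 + 0 = 9)
R(-2, N)*(-86 + 50) = (-2 + 9)*(-86 + 50) = 7*(-36) = -252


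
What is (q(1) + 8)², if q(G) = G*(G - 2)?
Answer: 49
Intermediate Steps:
q(G) = G*(-2 + G)
(q(1) + 8)² = (1*(-2 + 1) + 8)² = (1*(-1) + 8)² = (-1 + 8)² = 7² = 49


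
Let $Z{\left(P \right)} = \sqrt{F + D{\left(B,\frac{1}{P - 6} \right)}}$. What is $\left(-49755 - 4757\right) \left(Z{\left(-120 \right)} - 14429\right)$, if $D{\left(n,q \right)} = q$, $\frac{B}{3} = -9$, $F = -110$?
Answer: $786553648 - \frac{27256 i \sqrt{194054}}{21} \approx 7.8655 \cdot 10^{8} - 5.7175 \cdot 10^{5} i$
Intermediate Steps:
$B = -27$ ($B = 3 \left(-9\right) = -27$)
$Z{\left(P \right)} = \sqrt{-110 + \frac{1}{-6 + P}}$ ($Z{\left(P \right)} = \sqrt{-110 + \frac{1}{P - 6}} = \sqrt{-110 + \frac{1}{-6 + P}}$)
$\left(-49755 - 4757\right) \left(Z{\left(-120 \right)} - 14429\right) = \left(-49755 - 4757\right) \left(\sqrt{\frac{661 - -13200}{-6 - 120}} - 14429\right) = - 54512 \left(\sqrt{\frac{661 + 13200}{-126}} - 14429\right) = - 54512 \left(\sqrt{\left(- \frac{1}{126}\right) 13861} - 14429\right) = - 54512 \left(\sqrt{- \frac{13861}{126}} - 14429\right) = - 54512 \left(\frac{i \sqrt{194054}}{42} - 14429\right) = - 54512 \left(-14429 + \frac{i \sqrt{194054}}{42}\right) = 786553648 - \frac{27256 i \sqrt{194054}}{21}$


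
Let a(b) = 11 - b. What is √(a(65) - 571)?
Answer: 25*I ≈ 25.0*I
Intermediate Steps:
√(a(65) - 571) = √((11 - 1*65) - 571) = √((11 - 65) - 571) = √(-54 - 571) = √(-625) = 25*I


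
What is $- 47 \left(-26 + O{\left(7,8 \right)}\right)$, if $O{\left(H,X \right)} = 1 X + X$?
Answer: $470$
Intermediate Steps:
$O{\left(H,X \right)} = 2 X$ ($O{\left(H,X \right)} = X + X = 2 X$)
$- 47 \left(-26 + O{\left(7,8 \right)}\right) = - 47 \left(-26 + 2 \cdot 8\right) = - 47 \left(-26 + 16\right) = \left(-47\right) \left(-10\right) = 470$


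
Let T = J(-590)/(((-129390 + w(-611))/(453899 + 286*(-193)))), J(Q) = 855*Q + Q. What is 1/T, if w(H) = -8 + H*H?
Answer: -243923/201359953040 ≈ -1.2114e-6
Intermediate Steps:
w(H) = -8 + H²
J(Q) = 856*Q
T = -201359953040/243923 (T = (856*(-590))/(((-129390 + (-8 + (-611)²))/(453899 + 286*(-193)))) = -505040*(453899 - 55198)/(-129390 + (-8 + 373321)) = -505040*398701/(-129390 + 373313) = -505040/(243923*(1/398701)) = -505040/243923/398701 = -505040*398701/243923 = -201359953040/243923 ≈ -8.2551e+5)
1/T = 1/(-201359953040/243923) = -243923/201359953040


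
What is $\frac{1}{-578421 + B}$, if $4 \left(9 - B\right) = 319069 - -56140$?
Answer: $- \frac{4}{2688857} \approx -1.4876 \cdot 10^{-6}$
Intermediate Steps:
$B = - \frac{375173}{4}$ ($B = 9 - \frac{319069 - -56140}{4} = 9 - \frac{319069 + 56140}{4} = 9 - \frac{375209}{4} = - \frac{375173}{4} \approx -93793.0$)
$\frac{1}{-578421 + B} = \frac{1}{-578421 - \frac{375173}{4}} = \frac{1}{- \frac{2688857}{4}} = - \frac{4}{2688857}$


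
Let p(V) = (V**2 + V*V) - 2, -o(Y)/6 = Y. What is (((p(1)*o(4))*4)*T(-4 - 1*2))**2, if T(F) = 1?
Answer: 0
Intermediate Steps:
o(Y) = -6*Y
p(V) = -2 + 2*V**2 (p(V) = (V**2 + V**2) - 2 = 2*V**2 - 2 = -2 + 2*V**2)
(((p(1)*o(4))*4)*T(-4 - 1*2))**2 = ((((-2 + 2*1**2)*(-6*4))*4)*1)**2 = ((((-2 + 2*1)*(-24))*4)*1)**2 = ((((-2 + 2)*(-24))*4)*1)**2 = (((0*(-24))*4)*1)**2 = ((0*4)*1)**2 = (0*1)**2 = 0**2 = 0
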